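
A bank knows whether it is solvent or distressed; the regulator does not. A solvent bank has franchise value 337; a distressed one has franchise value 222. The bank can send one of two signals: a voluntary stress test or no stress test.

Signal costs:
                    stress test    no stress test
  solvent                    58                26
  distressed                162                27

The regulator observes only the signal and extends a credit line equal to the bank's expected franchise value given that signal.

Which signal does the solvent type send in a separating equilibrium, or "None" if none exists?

Try solvent → stress test, distressed → no stress test:
  Under separation the regulator infers type exactly: stress test → solvent (pays 337), no stress test → distressed (pays 222).
  Solvent: stress test gives 337 − 58 = 279; no stress test gives 222 − 26 = 196. No deviation. ✓
  Distressed: no stress test gives 222 − 27 = 195; stress test gives 337 − 162 = 175. No deviation. ✓
Both hold — the solvent type sends stress test.

stress test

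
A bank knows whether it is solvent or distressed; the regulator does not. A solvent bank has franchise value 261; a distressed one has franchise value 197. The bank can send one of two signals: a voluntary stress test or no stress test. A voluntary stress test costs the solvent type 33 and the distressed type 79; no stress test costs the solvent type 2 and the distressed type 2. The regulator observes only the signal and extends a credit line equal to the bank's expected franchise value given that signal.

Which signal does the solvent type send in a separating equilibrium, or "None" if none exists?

Try solvent → stress test, distressed → no stress test:
  If types separate, stress test earns payment 261 and no stress test earns 197.
  Solvent: stress test gives 261 − 33 = 228; no stress test gives 197 − 2 = 195. No deviation. ✓
  Distressed: no stress test gives 197 − 2 = 195; stress test gives 261 − 79 = 182. No deviation. ✓
Both hold — the solvent type sends stress test.

stress test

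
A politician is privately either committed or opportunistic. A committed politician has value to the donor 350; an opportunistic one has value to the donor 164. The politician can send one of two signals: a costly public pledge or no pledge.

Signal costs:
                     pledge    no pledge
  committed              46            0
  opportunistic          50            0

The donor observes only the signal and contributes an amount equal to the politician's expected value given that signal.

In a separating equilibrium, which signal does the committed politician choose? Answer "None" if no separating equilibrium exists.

Try committed → pledge, opportunistic → no pledge:
  If types separate, pledge earns payment 350 and no pledge earns 164.
  Committed: pledge gives 350 − 46 = 304; no pledge gives 164 − 0 = 164. No deviation. ✓
  Opportunistic: no pledge gives 164 − 0 = 164; pledge gives 350 − 50 = 300. Would deviate. ✗
Try committed → no pledge, opportunistic → pledge:
  If types separate, no pledge earns payment 350 and pledge earns 164.
  Committed: no pledge gives 350 − 0 = 350; pledge gives 164 − 46 = 118. No deviation. ✓
  Opportunistic: pledge gives 164 − 50 = 114; no pledge gives 350 − 0 = 350. Would deviate. ✗
Neither assignment is incentive-compatible.

None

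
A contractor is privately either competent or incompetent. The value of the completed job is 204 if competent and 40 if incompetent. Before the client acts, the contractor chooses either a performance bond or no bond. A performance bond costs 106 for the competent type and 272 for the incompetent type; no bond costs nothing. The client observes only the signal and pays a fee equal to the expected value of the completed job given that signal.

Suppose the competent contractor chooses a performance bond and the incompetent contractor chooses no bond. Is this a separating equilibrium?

If types separate, bond earns payment 204 and no bond earns 40.
Competent: bond gives 204 − 106 = 98; no bond gives 40 − 0 = 40. No deviation. ✓
Incompetent: no bond gives 40 − 0 = 40; bond gives 204 − 272 = -68. No deviation. ✓
Neither type gains from mimicking the other.

Yes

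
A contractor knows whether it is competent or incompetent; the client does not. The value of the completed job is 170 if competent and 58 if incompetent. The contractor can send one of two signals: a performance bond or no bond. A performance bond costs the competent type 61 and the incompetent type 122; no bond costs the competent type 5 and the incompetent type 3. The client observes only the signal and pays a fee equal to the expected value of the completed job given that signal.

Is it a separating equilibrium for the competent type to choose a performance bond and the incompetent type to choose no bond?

Yes

Under separation the client infers type exactly: bond → competent (pays 170), no bond → incompetent (pays 58).
Competent: bond gives 170 − 61 = 109; no bond gives 58 − 5 = 53. No deviation. ✓
Incompetent: no bond gives 58 − 3 = 55; bond gives 170 − 122 = 48. No deviation. ✓
Neither type gains from mimicking the other.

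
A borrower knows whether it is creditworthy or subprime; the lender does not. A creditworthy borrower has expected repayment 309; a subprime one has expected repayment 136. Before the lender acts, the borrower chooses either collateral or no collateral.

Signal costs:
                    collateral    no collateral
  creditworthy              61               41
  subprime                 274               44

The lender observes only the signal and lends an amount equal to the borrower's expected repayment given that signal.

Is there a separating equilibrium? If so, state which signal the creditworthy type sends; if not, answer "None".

collateral

Try creditworthy → collateral, subprime → no collateral:
  If types separate, collateral earns payment 309 and no collateral earns 136.
  Creditworthy: collateral gives 309 − 61 = 248; no collateral gives 136 − 41 = 95. No deviation. ✓
  Subprime: no collateral gives 136 − 44 = 92; collateral gives 309 − 274 = 35. No deviation. ✓
Both hold — the creditworthy type sends collateral.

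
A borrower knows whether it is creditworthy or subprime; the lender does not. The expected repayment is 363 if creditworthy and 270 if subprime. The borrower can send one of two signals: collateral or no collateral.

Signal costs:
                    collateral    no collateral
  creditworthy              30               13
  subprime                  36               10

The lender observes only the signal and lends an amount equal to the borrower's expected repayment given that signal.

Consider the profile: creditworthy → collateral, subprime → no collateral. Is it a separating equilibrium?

Under separation the lender infers type exactly: collateral → creditworthy (pays 363), no collateral → subprime (pays 270).
Creditworthy: collateral gives 363 − 30 = 333; no collateral gives 270 − 13 = 257. No deviation. ✓
Subprime: no collateral gives 270 − 10 = 260; collateral gives 363 − 36 = 327. Would deviate. ✗

No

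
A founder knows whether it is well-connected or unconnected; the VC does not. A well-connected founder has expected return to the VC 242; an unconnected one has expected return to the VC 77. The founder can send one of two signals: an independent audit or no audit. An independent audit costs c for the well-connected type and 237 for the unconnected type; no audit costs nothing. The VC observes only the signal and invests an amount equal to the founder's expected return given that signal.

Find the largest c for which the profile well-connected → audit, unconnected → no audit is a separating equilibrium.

Under separation: audit → well-connected (pays 242); no audit → unconnected (pays 77).
Unconnected: 77 − 0 = 77 ≥ 242 − 237 = 5. Holds regardless of c. ✓
Well-connected: 242 − c ≥ 77 − 0, so c ≤ 242 − 77 = 165.

165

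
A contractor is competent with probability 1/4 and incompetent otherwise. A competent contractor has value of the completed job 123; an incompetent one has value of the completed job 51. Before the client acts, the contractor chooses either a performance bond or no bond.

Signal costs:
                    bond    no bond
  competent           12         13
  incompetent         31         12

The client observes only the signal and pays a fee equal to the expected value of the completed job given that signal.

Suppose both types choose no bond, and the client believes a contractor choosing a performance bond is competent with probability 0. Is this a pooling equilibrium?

Yes

At the pooled signal (no bond) the client holds the prior 1/4 and pays 1/4·123 + 3/4·51 = 69. Off-path (bond) belief 0 gives 0·123 + 1·51 = 51.
Competent: no bond gives 69 − 13 = 56; bond gives 51 − 12 = 39. Stays. ✓
Incompetent: no bond gives 69 − 12 = 57; bond gives 51 − 31 = 20. Stays. ✓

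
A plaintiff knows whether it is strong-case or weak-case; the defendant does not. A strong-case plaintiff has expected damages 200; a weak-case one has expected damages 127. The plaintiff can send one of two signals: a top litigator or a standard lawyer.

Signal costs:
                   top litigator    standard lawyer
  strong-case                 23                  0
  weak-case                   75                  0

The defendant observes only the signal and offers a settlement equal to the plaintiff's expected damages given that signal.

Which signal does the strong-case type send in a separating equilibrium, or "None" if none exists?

Try strong-case → top litigator, weak-case → standard lawyer:
  If types separate, top litigator earns payment 200 and standard lawyer earns 127.
  Strong-case: top litigator gives 200 − 23 = 177; standard lawyer gives 127 − 0 = 127. No deviation. ✓
  Weak-case: standard lawyer gives 127 − 0 = 127; top litigator gives 200 − 75 = 125. No deviation. ✓
Both hold — the strong-case type sends top litigator.

top litigator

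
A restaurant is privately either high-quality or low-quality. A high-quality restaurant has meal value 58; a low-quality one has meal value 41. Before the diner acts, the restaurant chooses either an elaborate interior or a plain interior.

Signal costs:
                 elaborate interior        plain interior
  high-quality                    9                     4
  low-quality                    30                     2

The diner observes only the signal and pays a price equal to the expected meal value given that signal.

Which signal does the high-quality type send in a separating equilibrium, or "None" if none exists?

elaborate interior

Try high-quality → elaborate interior, low-quality → plain interior:
  Under separation the diner infers type exactly: elaborate interior → high-quality (pays 58), plain interior → low-quality (pays 41).
  High-quality: elaborate interior gives 58 − 9 = 49; plain interior gives 41 − 4 = 37. No deviation. ✓
  Low-quality: plain interior gives 41 − 2 = 39; elaborate interior gives 58 − 30 = 28. No deviation. ✓
Both hold — the high-quality type sends elaborate interior.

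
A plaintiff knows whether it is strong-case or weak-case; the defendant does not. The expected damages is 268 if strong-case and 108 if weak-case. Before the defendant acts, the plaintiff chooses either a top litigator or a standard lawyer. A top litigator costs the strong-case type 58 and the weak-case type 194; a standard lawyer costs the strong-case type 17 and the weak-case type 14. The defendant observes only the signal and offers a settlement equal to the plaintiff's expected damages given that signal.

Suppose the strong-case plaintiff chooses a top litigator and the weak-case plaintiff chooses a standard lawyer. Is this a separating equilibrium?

If types separate, top litigator earns payment 268 and standard lawyer earns 108.
Strong-case: top litigator gives 268 − 58 = 210; standard lawyer gives 108 − 17 = 91. No deviation. ✓
Weak-case: standard lawyer gives 108 − 14 = 94; top litigator gives 268 − 194 = 74. No deviation. ✓
Both incentive constraints hold.

Yes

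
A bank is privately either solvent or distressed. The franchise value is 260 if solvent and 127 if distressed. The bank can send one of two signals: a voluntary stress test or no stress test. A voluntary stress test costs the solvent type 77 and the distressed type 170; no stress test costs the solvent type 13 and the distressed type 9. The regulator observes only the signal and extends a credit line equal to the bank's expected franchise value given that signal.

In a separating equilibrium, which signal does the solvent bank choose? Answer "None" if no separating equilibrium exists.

Try solvent → stress test, distressed → no stress test:
  If types separate, stress test earns payment 260 and no stress test earns 127.
  Solvent: stress test gives 260 − 77 = 183; no stress test gives 127 − 13 = 114. No deviation. ✓
  Distressed: no stress test gives 127 − 9 = 118; stress test gives 260 − 170 = 90. No deviation. ✓
Both hold — the solvent type sends stress test.

stress test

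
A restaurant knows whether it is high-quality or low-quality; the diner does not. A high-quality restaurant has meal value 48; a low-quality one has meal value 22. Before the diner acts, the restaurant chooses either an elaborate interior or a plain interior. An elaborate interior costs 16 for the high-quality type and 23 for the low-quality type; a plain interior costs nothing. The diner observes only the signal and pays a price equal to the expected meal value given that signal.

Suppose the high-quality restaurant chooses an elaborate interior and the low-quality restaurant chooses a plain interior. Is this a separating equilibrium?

No

If types separate, elaborate interior earns payment 48 and plain interior earns 22.
High-quality: elaborate interior gives 48 − 16 = 32; plain interior gives 22 − 0 = 22. No deviation. ✓
Low-quality: plain interior gives 22 − 0 = 22; elaborate interior gives 48 − 23 = 25. Would deviate. ✗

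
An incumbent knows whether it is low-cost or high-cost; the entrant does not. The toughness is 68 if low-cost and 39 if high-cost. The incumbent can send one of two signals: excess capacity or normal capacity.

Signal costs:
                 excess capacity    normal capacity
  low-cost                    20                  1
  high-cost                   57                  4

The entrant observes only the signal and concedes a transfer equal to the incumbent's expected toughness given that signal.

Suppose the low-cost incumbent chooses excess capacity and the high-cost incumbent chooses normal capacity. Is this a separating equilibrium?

Yes

If types separate, excess capacity earns payment 68 and normal capacity earns 39.
Low-cost: excess capacity gives 68 − 20 = 48; normal capacity gives 39 − 1 = 38. No deviation. ✓
High-cost: normal capacity gives 39 − 4 = 35; excess capacity gives 68 − 57 = 11. No deviation. ✓
Both incentive constraints hold.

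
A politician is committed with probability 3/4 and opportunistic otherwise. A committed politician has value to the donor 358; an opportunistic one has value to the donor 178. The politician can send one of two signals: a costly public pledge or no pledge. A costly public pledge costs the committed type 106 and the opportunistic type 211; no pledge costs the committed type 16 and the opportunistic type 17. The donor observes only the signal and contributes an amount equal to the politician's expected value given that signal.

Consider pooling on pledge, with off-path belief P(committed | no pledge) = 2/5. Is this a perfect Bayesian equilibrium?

On the equilibrium path (pledge) the donor holds the prior 3/4 and pays 3/4·358 + 1/4·178 = 313. Off-path (no pledge) belief 2/5 gives 2/5·358 + 3/5·178 = 250.
Committed: pledge gives 313 − 106 = 207; no pledge gives 250 − 16 = 234. Deviates. ✗
Opportunistic: pledge gives 313 − 211 = 102; no pledge gives 250 − 17 = 233. Deviates. ✗

No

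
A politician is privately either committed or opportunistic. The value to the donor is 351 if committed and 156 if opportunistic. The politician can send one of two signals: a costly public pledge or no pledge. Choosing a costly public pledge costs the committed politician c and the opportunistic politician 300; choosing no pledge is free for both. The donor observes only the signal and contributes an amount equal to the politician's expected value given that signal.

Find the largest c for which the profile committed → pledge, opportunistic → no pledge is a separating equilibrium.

Under separation: pledge → committed (pays 351); no pledge → opportunistic (pays 156).
Opportunistic: 156 − 0 = 156 ≥ 351 − 300 = 51. Holds regardless of c. ✓
Committed: 351 − c ≥ 156 − 0, so c ≤ 351 − 156 = 195.

195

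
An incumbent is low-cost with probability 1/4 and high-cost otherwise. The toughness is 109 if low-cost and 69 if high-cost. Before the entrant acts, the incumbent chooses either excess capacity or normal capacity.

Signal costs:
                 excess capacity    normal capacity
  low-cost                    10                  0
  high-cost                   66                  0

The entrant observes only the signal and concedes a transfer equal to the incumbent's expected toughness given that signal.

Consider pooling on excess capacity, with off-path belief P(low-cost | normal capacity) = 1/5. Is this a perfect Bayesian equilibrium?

No

On the equilibrium path (excess capacity) the entrant holds the prior 1/4 and pays 1/4·109 + 3/4·69 = 79. Off-path (normal capacity) belief 1/5 gives 1/5·109 + 4/5·69 = 77.
Low-cost: excess capacity gives 79 − 10 = 69; normal capacity gives 77 − 0 = 77. Deviates. ✗
High-cost: excess capacity gives 79 − 66 = 13; normal capacity gives 77 − 0 = 77. Deviates. ✗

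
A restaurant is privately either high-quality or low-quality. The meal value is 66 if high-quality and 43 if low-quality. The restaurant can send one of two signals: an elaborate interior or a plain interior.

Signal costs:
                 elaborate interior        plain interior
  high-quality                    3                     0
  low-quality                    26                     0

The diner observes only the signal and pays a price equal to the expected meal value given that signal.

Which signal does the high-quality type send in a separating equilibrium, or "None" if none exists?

elaborate interior

Try high-quality → elaborate interior, low-quality → plain interior:
  Under separation the diner infers type exactly: elaborate interior → high-quality (pays 66), plain interior → low-quality (pays 43).
  High-quality: elaborate interior gives 66 − 3 = 63; plain interior gives 43 − 0 = 43. No deviation. ✓
  Low-quality: plain interior gives 43 − 0 = 43; elaborate interior gives 66 − 26 = 40. No deviation. ✓
Both hold — the high-quality type sends elaborate interior.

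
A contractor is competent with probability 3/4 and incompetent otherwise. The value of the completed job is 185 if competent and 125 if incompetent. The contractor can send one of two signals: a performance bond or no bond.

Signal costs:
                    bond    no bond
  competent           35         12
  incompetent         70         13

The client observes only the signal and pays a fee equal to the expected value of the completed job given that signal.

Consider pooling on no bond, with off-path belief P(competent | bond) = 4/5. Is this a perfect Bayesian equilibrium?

Yes

At the pooled signal (no bond) the client holds the prior 3/4 and pays 3/4·185 + 1/4·125 = 170. Off-path (bond) belief 4/5 gives 4/5·185 + 1/5·125 = 173.
Competent: no bond gives 170 − 12 = 158; bond gives 173 − 35 = 138. Stays. ✓
Incompetent: no bond gives 170 − 13 = 157; bond gives 173 − 70 = 103. Stays. ✓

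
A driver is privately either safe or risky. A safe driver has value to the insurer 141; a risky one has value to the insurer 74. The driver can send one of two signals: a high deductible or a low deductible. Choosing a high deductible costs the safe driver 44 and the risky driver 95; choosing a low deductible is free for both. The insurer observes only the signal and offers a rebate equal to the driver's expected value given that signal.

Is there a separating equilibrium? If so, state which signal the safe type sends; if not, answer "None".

Try safe → high deductible, risky → low deductible:
  If types separate, high deductible earns payment 141 and low deductible earns 74.
  Safe: high deductible gives 141 − 44 = 97; low deductible gives 74 − 0 = 74. No deviation. ✓
  Risky: low deductible gives 74 − 0 = 74; high deductible gives 141 − 95 = 46. No deviation. ✓
Both hold — the safe type sends high deductible.

high deductible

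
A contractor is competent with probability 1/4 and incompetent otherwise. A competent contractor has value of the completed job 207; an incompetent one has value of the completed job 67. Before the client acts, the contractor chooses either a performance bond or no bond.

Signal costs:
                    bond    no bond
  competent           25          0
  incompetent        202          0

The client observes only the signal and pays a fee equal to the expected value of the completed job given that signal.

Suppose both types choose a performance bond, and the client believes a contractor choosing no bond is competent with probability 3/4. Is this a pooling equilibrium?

On the equilibrium path (bond) the client holds the prior 1/4 and pays 1/4·207 + 3/4·67 = 102. Off-path (no bond) belief 3/4 gives 3/4·207 + 1/4·67 = 172.
Competent: bond gives 102 − 25 = 77; no bond gives 172 − 0 = 172. Deviates. ✗
Incompetent: bond gives 102 − 202 = -100; no bond gives 172 − 0 = 172. Deviates. ✗

No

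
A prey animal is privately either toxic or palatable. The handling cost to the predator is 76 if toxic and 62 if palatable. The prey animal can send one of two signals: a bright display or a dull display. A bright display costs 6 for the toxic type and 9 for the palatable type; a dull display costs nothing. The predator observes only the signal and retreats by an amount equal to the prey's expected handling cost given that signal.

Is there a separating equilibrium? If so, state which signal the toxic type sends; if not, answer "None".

Try toxic → bright display, palatable → dull display:
  If types separate, bright display earns payment 76 and dull display earns 62.
  Toxic: bright display gives 76 − 6 = 70; dull display gives 62 − 0 = 62. No deviation. ✓
  Palatable: dull display gives 62 − 0 = 62; bright display gives 76 − 9 = 67. Would deviate. ✗
Try toxic → dull display, palatable → bright display:
  If types separate, dull display earns payment 76 and bright display earns 62.
  Toxic: dull display gives 76 − 0 = 76; bright display gives 62 − 6 = 56. No deviation. ✓
  Palatable: bright display gives 62 − 9 = 53; dull display gives 76 − 0 = 76. Would deviate. ✗
Neither assignment is incentive-compatible.

None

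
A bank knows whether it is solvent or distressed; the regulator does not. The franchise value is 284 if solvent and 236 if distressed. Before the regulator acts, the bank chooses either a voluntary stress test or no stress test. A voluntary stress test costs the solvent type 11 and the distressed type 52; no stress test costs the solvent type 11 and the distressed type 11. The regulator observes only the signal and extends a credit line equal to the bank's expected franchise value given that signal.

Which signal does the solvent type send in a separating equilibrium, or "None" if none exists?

Try solvent → stress test, distressed → no stress test:
  Under separation the regulator infers type exactly: stress test → solvent (pays 284), no stress test → distressed (pays 236).
  Solvent: stress test gives 284 − 11 = 273; no stress test gives 236 − 11 = 225. No deviation. ✓
  Distressed: no stress test gives 236 − 11 = 225; stress test gives 284 − 52 = 232. Would deviate. ✗
Try solvent → no stress test, distressed → stress test:
  Under separation the regulator infers type exactly: no stress test → solvent (pays 284), stress test → distressed (pays 236).
  Solvent: no stress test gives 284 − 11 = 273; stress test gives 236 − 11 = 225. No deviation. ✓
  Distressed: stress test gives 236 − 52 = 184; no stress test gives 284 − 11 = 273. Would deviate. ✗
Neither assignment is incentive-compatible.

None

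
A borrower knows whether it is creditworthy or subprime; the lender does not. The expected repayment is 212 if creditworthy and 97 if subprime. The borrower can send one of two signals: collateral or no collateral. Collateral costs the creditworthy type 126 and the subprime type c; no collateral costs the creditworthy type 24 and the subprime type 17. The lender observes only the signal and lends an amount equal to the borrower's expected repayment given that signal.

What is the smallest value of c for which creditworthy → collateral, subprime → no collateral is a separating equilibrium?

132

Under separation: collateral → creditworthy (pays 212); no collateral → subprime (pays 97).
Creditworthy: 212 − 126 = 86 ≥ 97 − 24 = 73. Holds regardless of c. ✓
Subprime: 97 − 17 ≥ 212 − c, so c ≥ 212 − 80 = 132.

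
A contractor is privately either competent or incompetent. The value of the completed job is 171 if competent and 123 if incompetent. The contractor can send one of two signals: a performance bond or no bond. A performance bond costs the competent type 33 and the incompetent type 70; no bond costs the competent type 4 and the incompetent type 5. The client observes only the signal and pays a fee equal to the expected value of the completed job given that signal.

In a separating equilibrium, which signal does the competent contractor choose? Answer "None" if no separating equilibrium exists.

bond

Try competent → bond, incompetent → no bond:
  If types separate, bond earns payment 171 and no bond earns 123.
  Competent: bond gives 171 − 33 = 138; no bond gives 123 − 4 = 119. No deviation. ✓
  Incompetent: no bond gives 123 − 5 = 118; bond gives 171 − 70 = 101. No deviation. ✓
Both hold — the competent type sends bond.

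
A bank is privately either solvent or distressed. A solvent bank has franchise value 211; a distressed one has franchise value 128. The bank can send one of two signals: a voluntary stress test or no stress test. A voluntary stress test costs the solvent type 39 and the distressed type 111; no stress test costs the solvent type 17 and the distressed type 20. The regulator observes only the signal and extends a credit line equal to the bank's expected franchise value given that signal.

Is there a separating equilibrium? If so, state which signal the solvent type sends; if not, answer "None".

stress test

Try solvent → stress test, distressed → no stress test:
  Under separation the regulator infers type exactly: stress test → solvent (pays 211), no stress test → distressed (pays 128).
  Solvent: stress test gives 211 − 39 = 172; no stress test gives 128 − 17 = 111. No deviation. ✓
  Distressed: no stress test gives 128 − 20 = 108; stress test gives 211 − 111 = 100. No deviation. ✓
Both hold — the solvent type sends stress test.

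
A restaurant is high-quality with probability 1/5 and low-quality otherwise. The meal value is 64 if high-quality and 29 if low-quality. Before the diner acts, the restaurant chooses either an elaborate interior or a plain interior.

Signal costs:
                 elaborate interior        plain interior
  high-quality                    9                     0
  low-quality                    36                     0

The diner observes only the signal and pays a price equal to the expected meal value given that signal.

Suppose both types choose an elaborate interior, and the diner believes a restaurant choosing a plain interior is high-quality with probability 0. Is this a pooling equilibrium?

On the equilibrium path (elaborate interior) the diner holds the prior 1/5 and pays 1/5·64 + 4/5·29 = 36. Off-path (plain interior) belief 0 gives 0·64 + 1·29 = 29.
High-quality: elaborate interior gives 36 − 9 = 27; plain interior gives 29 − 0 = 29. Deviates. ✗
Low-quality: elaborate interior gives 36 − 36 = 0; plain interior gives 29 − 0 = 29. Deviates. ✗

No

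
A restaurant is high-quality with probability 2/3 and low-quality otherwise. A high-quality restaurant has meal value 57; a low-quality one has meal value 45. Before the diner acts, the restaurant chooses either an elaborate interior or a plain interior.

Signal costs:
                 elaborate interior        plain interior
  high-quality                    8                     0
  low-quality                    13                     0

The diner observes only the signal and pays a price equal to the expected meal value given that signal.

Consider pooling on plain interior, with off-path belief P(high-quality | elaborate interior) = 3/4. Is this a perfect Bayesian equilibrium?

Yes

On the equilibrium path (plain interior) the diner holds the prior 2/3 and pays 2/3·57 + 1/3·45 = 53. Off-path (elaborate interior) belief 3/4 gives 3/4·57 + 1/4·45 = 54.
High-quality: plain interior gives 53 − 0 = 53; elaborate interior gives 54 − 8 = 46. Stays. ✓
Low-quality: plain interior gives 53 − 0 = 53; elaborate interior gives 54 − 13 = 41. Stays. ✓
Beliefs are Bayes-consistent on-path and both types best-respond.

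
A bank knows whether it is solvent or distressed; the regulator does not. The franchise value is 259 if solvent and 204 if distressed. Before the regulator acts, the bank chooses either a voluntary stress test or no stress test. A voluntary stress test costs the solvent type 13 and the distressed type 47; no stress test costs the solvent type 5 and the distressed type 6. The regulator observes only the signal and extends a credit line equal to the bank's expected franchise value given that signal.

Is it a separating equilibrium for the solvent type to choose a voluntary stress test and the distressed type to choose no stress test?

No

If types separate, stress test earns payment 259 and no stress test earns 204.
Solvent: stress test gives 259 − 13 = 246; no stress test gives 204 − 5 = 199. No deviation. ✓
Distressed: no stress test gives 204 − 6 = 198; stress test gives 259 − 47 = 212. Would deviate. ✗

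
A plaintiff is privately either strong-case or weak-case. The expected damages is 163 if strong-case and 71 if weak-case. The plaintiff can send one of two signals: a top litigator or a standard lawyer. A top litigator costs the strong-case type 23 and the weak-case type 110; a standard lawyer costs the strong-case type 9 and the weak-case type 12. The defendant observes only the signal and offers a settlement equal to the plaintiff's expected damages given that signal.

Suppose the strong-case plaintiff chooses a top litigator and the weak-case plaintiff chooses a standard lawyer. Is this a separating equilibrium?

If types separate, top litigator earns payment 163 and standard lawyer earns 71.
Strong-case: top litigator gives 163 − 23 = 140; standard lawyer gives 71 − 9 = 62. No deviation. ✓
Weak-case: standard lawyer gives 71 − 12 = 59; top litigator gives 163 − 110 = 53. No deviation. ✓
Both incentive constraints hold.

Yes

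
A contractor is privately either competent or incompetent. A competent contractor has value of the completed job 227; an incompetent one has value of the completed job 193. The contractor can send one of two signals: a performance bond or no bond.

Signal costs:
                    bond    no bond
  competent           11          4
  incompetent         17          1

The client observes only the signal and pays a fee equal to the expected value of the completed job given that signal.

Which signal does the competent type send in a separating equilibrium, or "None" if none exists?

None

Try competent → bond, incompetent → no bond:
  Under separation the client infers type exactly: bond → competent (pays 227), no bond → incompetent (pays 193).
  Competent: bond gives 227 − 11 = 216; no bond gives 193 − 4 = 189. No deviation. ✓
  Incompetent: no bond gives 193 − 1 = 192; bond gives 227 − 17 = 210. Would deviate. ✗
Try competent → no bond, incompetent → bond:
  Under separation the client infers type exactly: no bond → competent (pays 227), bond → incompetent (pays 193).
  Competent: no bond gives 227 − 4 = 223; bond gives 193 − 11 = 182. No deviation. ✓
  Incompetent: bond gives 193 − 17 = 176; no bond gives 227 − 1 = 226. Would deviate. ✗
Neither assignment is incentive-compatible.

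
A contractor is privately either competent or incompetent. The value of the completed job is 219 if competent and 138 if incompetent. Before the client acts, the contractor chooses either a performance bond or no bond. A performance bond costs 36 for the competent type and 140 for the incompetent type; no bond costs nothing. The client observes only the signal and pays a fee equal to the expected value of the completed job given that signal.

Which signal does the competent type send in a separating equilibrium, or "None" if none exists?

bond

Try competent → bond, incompetent → no bond:
  If types separate, bond earns payment 219 and no bond earns 138.
  Competent: bond gives 219 − 36 = 183; no bond gives 138 − 0 = 138. No deviation. ✓
  Incompetent: no bond gives 138 − 0 = 138; bond gives 219 − 140 = 79. No deviation. ✓
Both hold — the competent type sends bond.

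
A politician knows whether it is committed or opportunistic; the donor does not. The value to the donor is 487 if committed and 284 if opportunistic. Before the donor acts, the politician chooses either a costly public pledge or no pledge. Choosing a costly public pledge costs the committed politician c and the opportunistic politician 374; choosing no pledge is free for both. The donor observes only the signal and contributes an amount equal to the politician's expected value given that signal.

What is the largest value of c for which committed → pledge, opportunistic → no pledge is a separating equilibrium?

203

Under separation: pledge → committed (pays 487); no pledge → opportunistic (pays 284).
Opportunistic: 284 − 0 = 284 ≥ 487 − 374 = 113. Holds regardless of c. ✓
Committed: 487 − c ≥ 284 − 0, so c ≤ 487 − 284 = 203.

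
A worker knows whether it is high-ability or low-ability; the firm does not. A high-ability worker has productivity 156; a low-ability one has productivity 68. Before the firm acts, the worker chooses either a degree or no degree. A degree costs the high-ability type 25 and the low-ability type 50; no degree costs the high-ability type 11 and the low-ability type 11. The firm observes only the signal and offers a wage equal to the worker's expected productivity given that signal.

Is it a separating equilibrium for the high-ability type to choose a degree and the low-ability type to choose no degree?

If types separate, degree earns payment 156 and no degree earns 68.
High-ability: degree gives 156 − 25 = 131; no degree gives 68 − 11 = 57. No deviation. ✓
Low-ability: no degree gives 68 − 11 = 57; degree gives 156 − 50 = 106. Would deviate. ✗

No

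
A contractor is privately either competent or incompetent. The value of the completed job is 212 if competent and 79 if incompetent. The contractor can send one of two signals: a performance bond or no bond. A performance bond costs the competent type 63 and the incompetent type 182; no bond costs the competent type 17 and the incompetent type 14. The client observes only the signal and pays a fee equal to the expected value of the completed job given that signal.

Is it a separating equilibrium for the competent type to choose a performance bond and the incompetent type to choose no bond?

If types separate, bond earns payment 212 and no bond earns 79.
Competent: bond gives 212 − 63 = 149; no bond gives 79 − 17 = 62. No deviation. ✓
Incompetent: no bond gives 79 − 14 = 65; bond gives 212 − 182 = 30. No deviation. ✓
Both incentive constraints hold.

Yes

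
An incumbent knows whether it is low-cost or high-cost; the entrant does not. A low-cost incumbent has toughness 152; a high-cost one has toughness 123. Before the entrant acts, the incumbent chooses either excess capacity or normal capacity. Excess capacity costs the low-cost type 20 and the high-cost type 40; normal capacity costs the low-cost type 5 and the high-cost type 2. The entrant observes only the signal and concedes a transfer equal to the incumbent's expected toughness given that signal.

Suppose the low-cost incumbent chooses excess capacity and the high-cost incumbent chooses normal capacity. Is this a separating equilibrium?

If types separate, excess capacity earns payment 152 and normal capacity earns 123.
Low-cost: excess capacity gives 152 − 20 = 132; normal capacity gives 123 − 5 = 118. No deviation. ✓
High-cost: normal capacity gives 123 − 2 = 121; excess capacity gives 152 − 40 = 112. No deviation. ✓
Neither type gains from mimicking the other.

Yes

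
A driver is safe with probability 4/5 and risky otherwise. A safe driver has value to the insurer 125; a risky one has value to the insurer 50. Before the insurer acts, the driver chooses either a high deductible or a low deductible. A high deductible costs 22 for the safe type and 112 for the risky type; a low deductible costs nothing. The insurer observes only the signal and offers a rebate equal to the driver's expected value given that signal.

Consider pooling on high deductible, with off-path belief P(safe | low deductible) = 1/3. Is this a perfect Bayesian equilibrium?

No

At the pooled signal (high deductible) the insurer holds the prior 4/5 and pays 4/5·125 + 1/5·50 = 110. Off-path (low deductible) belief 1/3 gives 1/3·125 + 2/3·50 = 75.
Safe: high deductible gives 110 − 22 = 88; low deductible gives 75 − 0 = 75. Stays. ✓
Risky: high deductible gives 110 − 112 = -2; low deductible gives 75 − 0 = 75. Deviates. ✗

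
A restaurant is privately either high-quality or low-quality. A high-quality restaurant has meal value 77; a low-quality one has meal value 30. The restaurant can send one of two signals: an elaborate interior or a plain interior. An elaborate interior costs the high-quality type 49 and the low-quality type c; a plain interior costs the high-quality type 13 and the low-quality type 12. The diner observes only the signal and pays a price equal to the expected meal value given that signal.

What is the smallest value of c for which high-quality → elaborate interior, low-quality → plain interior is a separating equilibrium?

59

Under separation: elaborate interior → high-quality (pays 77); plain interior → low-quality (pays 30).
High-quality: 77 − 49 = 28 ≥ 30 − 13 = 17. Holds regardless of c. ✓
Low-quality: 30 − 12 ≥ 77 − c, so c ≥ 77 − 18 = 59.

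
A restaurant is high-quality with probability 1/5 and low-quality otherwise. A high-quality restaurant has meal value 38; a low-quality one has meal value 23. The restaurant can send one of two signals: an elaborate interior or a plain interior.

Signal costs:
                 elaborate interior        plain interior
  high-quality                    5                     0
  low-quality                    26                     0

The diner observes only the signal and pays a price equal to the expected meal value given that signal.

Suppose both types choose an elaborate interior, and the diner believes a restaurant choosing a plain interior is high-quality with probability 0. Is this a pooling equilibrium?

No

On the equilibrium path (elaborate interior) the diner holds the prior 1/5 and pays 1/5·38 + 4/5·23 = 26. Off-path (plain interior) belief 0 gives 0·38 + 1·23 = 23.
High-quality: elaborate interior gives 26 − 5 = 21; plain interior gives 23 − 0 = 23. Deviates. ✗
Low-quality: elaborate interior gives 26 − 26 = 0; plain interior gives 23 − 0 = 23. Deviates. ✗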